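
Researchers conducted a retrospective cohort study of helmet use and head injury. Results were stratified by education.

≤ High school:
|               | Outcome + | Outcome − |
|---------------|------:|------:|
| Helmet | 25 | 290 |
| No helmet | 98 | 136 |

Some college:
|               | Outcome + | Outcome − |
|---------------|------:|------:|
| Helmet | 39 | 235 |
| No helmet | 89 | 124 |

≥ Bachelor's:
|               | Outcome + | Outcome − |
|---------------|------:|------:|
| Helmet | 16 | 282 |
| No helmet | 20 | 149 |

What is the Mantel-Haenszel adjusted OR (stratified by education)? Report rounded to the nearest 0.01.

0.20

OR_MH = Σ(aᵢdᵢ/nᵢ) / Σ(bᵢcᵢ/nᵢ), where nᵢ is the stratum total.
Stratum 1 (≤ High school): n = 549; a·d/n = 25·136/549 = 6.1931; b·c/n = 290·98/549 = 51.7668
Stratum 2 (Some college): n = 487; a·d/n = 39·124/487 = 9.9302; b·c/n = 235·89/487 = 42.9466
Stratum 3 (≥ Bachelor's): n = 467; a·d/n = 16·149/467 = 5.1049; b·c/n = 282·20/467 = 12.0771
OR_MH = (6.1931 + 9.9302 + 5.1049) / (51.7668 + 42.9466 + 12.0771) = 21.2282 / 106.7905 = 0.19878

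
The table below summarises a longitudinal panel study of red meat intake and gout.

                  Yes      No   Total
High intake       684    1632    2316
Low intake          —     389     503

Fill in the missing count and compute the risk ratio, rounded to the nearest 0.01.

1.30

The missing cell is in the unexposed row: 503 − 389 = 114.
So a = 684, b = 1632, c = 114, d = 389.
RR = [a/(a+b)] / [c/(c+d)] = (684/2316) / (114/503) = 0.29534/0.22664 = 1.30311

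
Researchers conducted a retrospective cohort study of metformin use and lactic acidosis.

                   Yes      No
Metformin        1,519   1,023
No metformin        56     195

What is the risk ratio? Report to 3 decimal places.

2.678

Cells: a = 1519, b = 1023, c = 56, d = 195.
Risk in exposed = 1519/2542 = 0.59756; risk in unexposed = 56/251 = 0.22311.
RR = 0.59756 / 0.22311 = 2.67835
The risk among the exposed is 2.68 times that among the unexposed.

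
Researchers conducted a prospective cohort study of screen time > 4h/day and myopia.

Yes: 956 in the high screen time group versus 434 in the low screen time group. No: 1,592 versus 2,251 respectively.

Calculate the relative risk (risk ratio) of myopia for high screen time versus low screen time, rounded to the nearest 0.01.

2.32

From the description: a = 956, b = 1592, c = 434, d = 2251.
Risk in exposed = 956/2548 = 0.37520; risk in unexposed = 434/2685 = 0.16164.
RR = 0.37520 / 0.16164 = 2.32120
The risk among the exposed is 2.32 times that among the unexposed.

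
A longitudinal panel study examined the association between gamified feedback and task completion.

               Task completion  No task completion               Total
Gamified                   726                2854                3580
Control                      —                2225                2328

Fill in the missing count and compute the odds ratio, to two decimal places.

5.50

The missing cell is in the unexposed row: 2328 − 2225 = 103.
So a = 726, b = 2854, c = 103, d = 2225.
OR = (a·d)/(b·c) = (726 × 2225) / (2854 × 103) = 1615350 / 293962 = 5.49510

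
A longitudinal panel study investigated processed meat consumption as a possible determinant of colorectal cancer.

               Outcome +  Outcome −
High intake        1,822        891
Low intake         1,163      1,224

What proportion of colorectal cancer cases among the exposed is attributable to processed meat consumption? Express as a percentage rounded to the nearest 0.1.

Cells: a = 1822, b = 891, c = 1163, d = 1224.
Risk in exposed = 1822/2713 = 0.67158; risk in unexposed = 1163/2387 = 0.48722.
RR = 0.67158/0.48722 = 1.37839
AR% = (RR − 1)/RR × 100 = (1.37839 − 1)/1.37839 × 100 = 27.4515%

27.5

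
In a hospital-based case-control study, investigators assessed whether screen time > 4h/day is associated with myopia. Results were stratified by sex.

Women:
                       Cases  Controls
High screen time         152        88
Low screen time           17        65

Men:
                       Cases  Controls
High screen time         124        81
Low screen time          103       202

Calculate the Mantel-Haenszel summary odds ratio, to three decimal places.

OR_MH = Σ(aᵢdᵢ/nᵢ) / Σ(bᵢcᵢ/nᵢ), where nᵢ is the stratum total.
Stratum 1 (Women): n = 322; a·d/n = 152·65/322 = 30.6832; b·c/n = 88·17/322 = 4.6460
Stratum 2 (Men): n = 510; a·d/n = 124·202/510 = 49.1137; b·c/n = 81·103/510 = 16.3588
OR_MH = (30.6832 + 49.1137) / (4.6460 + 16.3588) = 79.7970 / 21.0048 = 3.79899

3.799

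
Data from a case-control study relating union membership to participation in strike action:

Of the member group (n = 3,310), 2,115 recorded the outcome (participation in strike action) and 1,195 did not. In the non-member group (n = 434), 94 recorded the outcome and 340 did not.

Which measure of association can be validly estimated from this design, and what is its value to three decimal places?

6.402

From the description: a = 2115, b = 1195, c = 94, d = 340.
This is a case-control study: participants were sampled on outcome status, so risks in the source population cannot be estimated directly — relative risk is not valid here. The odds ratio is the appropriate measure.
OR = (a·d)/(b·c) = (2115 × 340) / (1195 × 94) = 719100 / 112330 = 6.40167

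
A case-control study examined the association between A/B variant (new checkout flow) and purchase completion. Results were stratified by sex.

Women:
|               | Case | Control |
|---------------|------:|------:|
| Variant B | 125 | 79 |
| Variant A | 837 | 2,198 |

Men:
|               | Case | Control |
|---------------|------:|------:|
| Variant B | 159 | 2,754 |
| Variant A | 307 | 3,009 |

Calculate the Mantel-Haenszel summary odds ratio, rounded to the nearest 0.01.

OR_MH = Σ(aᵢdᵢ/nᵢ) / Σ(bᵢcᵢ/nᵢ), where nᵢ is the stratum total.
Stratum 1 (Women): n = 3239; a·d/n = 125·2198/3239 = 84.8256; b·c/n = 79·837/3239 = 20.4146
Stratum 2 (Men): n = 6229; a·d/n = 159·3009/6229 = 76.8070; b·c/n = 2754·307/6229 = 135.7325
OR_MH = (84.8256 + 76.8070) / (20.4146 + 135.7325) = 161.6326 / 156.1472 = 1.03513

1.04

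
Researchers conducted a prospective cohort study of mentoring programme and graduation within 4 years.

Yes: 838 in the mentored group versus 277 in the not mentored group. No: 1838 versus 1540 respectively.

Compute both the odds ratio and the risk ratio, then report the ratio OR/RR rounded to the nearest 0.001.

From the description: a = 838, b = 1838, c = 277, d = 1540.
OR = (838·1540)/(1838·277) = 1290520/509126 = 2.53478
Risk in exposed = 838/2676 = 0.31315; risk in unexposed = 277/1817 = 0.15245; RR = 2.05415
OR/RR = 2.53478 / 2.05415 = 1.23398
The outcome is not rare, so the OR lies further from 1 than the RR.

1.234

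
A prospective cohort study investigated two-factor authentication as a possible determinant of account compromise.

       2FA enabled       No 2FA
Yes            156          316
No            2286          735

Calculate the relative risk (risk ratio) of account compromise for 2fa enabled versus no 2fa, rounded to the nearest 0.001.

0.212

Reading the table with exposure as columns: a = 156 (2FA enabled, case), b = 2286 (2FA enabled, non-case), c = 316 (No 2FA, case), d = 735.
Risk in exposed = 156/2442 = 0.06388; risk in unexposed = 316/1051 = 0.30067.
RR = 0.06388 / 0.30067 = 0.21247
The risk is 79% lower among the exposed than among the unexposed.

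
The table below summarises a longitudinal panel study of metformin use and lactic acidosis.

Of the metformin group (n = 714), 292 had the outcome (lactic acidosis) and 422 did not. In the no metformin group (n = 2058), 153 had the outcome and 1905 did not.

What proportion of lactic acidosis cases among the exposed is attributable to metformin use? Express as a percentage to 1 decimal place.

From the description: a = 292, b = 422, c = 153, d = 1905.
Risk in exposed = 292/714 = 0.40896; risk in unexposed = 153/2058 = 0.07434.
RR = 0.40896/0.07434 = 5.50096
AR% = (RR − 1)/RR × 100 = (5.50096 − 1)/5.50096 × 100 = 81.8214%

81.8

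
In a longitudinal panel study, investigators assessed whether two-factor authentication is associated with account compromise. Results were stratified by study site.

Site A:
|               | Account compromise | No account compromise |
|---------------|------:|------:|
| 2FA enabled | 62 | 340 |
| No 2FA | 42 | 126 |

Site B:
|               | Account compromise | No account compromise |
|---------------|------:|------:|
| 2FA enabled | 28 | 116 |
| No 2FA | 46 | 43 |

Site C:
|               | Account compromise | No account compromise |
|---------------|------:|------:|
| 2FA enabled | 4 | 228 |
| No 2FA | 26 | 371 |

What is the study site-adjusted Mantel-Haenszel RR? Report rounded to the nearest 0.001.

RR_MH = Σ(aᵢ·n₀ᵢ/nᵢ) / Σ(cᵢ·n₁ᵢ/nᵢ), with n₁ᵢ = aᵢ+bᵢ (exposed), n₀ᵢ = cᵢ+dᵢ (unexposed), nᵢ = n₁ᵢ+n₀ᵢ.
Stratum 1 (Site A): n₁ = 402, n₀ = 168, n = 570; a·n₀/n = 62·168/570 = 18.2737; c·n₁/n = 42·402/570 = 29.6211
Stratum 2 (Site B): n₁ = 144, n₀ = 89, n = 233; a·n₀/n = 28·89/233 = 10.6953; c·n₁/n = 46·144/233 = 28.4292
Stratum 3 (Site C): n₁ = 232, n₀ = 397, n = 629; a·n₀/n = 4·397/629 = 2.5246; c·n₁/n = 26·232/629 = 9.5898
RR_MH = (18.2737 + 10.6953 + 2.5246) / (29.6211 + 28.4292 + 9.5898) = 31.4936 / 67.6401 = 0.46561

0.466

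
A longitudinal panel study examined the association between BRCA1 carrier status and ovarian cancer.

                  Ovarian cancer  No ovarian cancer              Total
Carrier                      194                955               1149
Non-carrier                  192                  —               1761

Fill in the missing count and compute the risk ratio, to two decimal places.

The missing cell is in the unexposed row: 1761 − 192 = 1569.
So a = 194, b = 955, c = 192, d = 1569.
RR = [a/(a+b)] / [c/(c+d)] = (194/1149) / (192/1761) = 0.16884/0.10903 = 1.54860

1.55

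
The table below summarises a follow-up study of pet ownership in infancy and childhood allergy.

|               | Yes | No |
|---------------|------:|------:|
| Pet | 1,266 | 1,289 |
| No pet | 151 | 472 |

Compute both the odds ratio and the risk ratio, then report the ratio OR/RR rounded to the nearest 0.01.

1.50

Cells: a = 1266, b = 1289, c = 151, d = 472.
OR = (1266·472)/(1289·151) = 597552/194639 = 3.07005
Risk in exposed = 1266/2555 = 0.49550; risk in unexposed = 151/623 = 0.24238; RR = 2.04434
OR/RR = 3.07005 / 2.04434 = 1.50173
The outcome is not rare, so the OR lies further from 1 than the RR.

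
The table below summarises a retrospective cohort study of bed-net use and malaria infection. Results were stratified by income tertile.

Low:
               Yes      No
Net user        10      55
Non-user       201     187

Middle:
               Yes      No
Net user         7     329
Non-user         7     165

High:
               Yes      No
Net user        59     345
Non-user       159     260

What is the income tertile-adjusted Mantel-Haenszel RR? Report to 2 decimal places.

RR_MH = Σ(aᵢ·n₀ᵢ/nᵢ) / Σ(cᵢ·n₁ᵢ/nᵢ), with n₁ᵢ = aᵢ+bᵢ (exposed), n₀ᵢ = cᵢ+dᵢ (unexposed), nᵢ = n₁ᵢ+n₀ᵢ.
Stratum 1 (Low): n₁ = 65, n₀ = 388, n = 453; a·n₀/n = 10·388/453 = 8.5651; c·n₁/n = 201·65/453 = 28.8411
Stratum 2 (Middle): n₁ = 336, n₀ = 172, n = 508; a·n₀/n = 7·172/508 = 2.3701; c·n₁/n = 7·336/508 = 4.6299
Stratum 3 (High): n₁ = 404, n₀ = 419, n = 823; a·n₀/n = 59·419/823 = 30.0377; c·n₁/n = 159·404/823 = 78.0510
RR_MH = (8.5651 + 2.3701 + 30.0377) / (28.8411 + 4.6299 + 78.0510) = 40.9729 / 111.5220 = 0.36740

0.37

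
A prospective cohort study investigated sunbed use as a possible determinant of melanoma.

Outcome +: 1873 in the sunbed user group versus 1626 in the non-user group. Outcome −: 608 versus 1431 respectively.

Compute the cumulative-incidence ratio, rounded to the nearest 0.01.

From the description: a = 1873, b = 608, c = 1626, d = 1431.
Risk in exposed = 1873/2481 = 0.75494; risk in unexposed = 1626/3057 = 0.53189.
RR = 0.75494 / 0.53189 = 1.41934
The risk among the exposed is 1.42 times that among the unexposed.

1.42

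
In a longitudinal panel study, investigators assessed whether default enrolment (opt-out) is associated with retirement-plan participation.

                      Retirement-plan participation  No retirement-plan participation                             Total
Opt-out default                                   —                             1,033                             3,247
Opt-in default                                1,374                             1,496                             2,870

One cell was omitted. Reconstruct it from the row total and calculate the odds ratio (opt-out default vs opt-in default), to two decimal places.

The missing cell is in the exposed row: 3247 − 1033 = 2214.
So a = 2214, b = 1033, c = 1374, d = 1496.
OR = (a·d)/(b·c) = (2214 × 1496) / (1033 × 1374) = 3312144 / 1419342 = 2.33358

2.33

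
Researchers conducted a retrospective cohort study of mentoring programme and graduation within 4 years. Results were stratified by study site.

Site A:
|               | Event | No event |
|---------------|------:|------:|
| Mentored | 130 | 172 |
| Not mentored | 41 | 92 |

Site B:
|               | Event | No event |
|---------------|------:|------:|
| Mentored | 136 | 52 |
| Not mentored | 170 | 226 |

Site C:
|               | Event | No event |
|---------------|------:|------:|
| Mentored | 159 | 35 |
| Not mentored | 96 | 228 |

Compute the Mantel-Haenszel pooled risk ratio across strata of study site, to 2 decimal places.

1.94

RR_MH = Σ(aᵢ·n₀ᵢ/nᵢ) / Σ(cᵢ·n₁ᵢ/nᵢ), with n₁ᵢ = aᵢ+bᵢ (exposed), n₀ᵢ = cᵢ+dᵢ (unexposed), nᵢ = n₁ᵢ+n₀ᵢ.
Stratum 1 (Site A): n₁ = 302, n₀ = 133, n = 435; a·n₀/n = 130·133/435 = 39.7471; c·n₁/n = 41·302/435 = 28.4644
Stratum 2 (Site B): n₁ = 188, n₀ = 396, n = 584; a·n₀/n = 136·396/584 = 92.2192; c·n₁/n = 170·188/584 = 54.7260
Stratum 3 (Site C): n₁ = 194, n₀ = 324, n = 518; a·n₀/n = 159·324/518 = 99.4517; c·n₁/n = 96·194/518 = 35.9537
RR_MH = (39.7471 + 92.2192 + 99.4517) / (28.4644 + 54.7260 + 35.9537) = 231.4180 / 119.1441 = 1.94234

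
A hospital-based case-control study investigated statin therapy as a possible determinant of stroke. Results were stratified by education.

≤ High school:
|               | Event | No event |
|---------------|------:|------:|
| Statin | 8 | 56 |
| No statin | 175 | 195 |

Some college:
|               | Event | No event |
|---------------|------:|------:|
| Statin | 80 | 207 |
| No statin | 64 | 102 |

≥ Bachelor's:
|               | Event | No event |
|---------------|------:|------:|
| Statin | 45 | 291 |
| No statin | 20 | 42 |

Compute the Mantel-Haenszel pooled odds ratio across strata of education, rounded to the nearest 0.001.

0.397

OR_MH = Σ(aᵢdᵢ/nᵢ) / Σ(bᵢcᵢ/nᵢ), where nᵢ is the stratum total.
Stratum 1 (≤ High school): n = 434; a·d/n = 8·195/434 = 3.5945; b·c/n = 56·175/434 = 22.5806
Stratum 2 (Some college): n = 453; a·d/n = 80·102/453 = 18.0132; b·c/n = 207·64/453 = 29.2450
Stratum 3 (≥ Bachelor's): n = 398; a·d/n = 45·42/398 = 4.7487; b·c/n = 291·20/398 = 14.6231
OR_MH = (3.5945 + 18.0132 + 4.7487) / (22.5806 + 29.2450 + 14.6231) = 26.3565 / 66.4488 = 0.39664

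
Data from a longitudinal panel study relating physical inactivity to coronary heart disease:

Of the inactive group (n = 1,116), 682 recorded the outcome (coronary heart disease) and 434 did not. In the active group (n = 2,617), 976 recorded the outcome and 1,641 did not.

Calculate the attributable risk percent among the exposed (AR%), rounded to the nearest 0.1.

From the description: a = 682, b = 434, c = 976, d = 1641.
Risk in exposed = 682/1116 = 0.61111; risk in unexposed = 976/2617 = 0.37295.
RR = 0.61111/0.37295 = 1.63860
AR% = (RR − 1)/RR × 100 = (1.63860 − 1)/1.63860 × 100 = 38.9725%

39.0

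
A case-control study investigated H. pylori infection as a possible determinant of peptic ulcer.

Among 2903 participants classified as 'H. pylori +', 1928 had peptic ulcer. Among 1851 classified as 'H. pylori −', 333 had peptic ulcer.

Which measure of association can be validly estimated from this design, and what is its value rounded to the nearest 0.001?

9.014

From the description: a = 1928, b = 975, c = 333, d = 1518.
This is a case-control study: participants were sampled on outcome status, so risks in the source population cannot be estimated directly — relative risk is not valid here. The odds ratio is the appropriate measure.
OR = (a·d)/(b·c) = (1928 × 1518) / (975 × 333) = 2926704 / 324675 = 9.01426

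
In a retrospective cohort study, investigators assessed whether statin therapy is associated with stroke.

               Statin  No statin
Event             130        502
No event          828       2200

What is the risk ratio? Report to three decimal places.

0.730

Reading the table with exposure as columns: a = 130 (Statin, case), b = 828 (Statin, non-case), c = 502 (No statin, case), d = 2200.
Risk in exposed = 130/958 = 0.13570; risk in unexposed = 502/2702 = 0.18579.
RR = 0.13570 / 0.18579 = 0.73040
The risk is 27% lower among the exposed than among the unexposed.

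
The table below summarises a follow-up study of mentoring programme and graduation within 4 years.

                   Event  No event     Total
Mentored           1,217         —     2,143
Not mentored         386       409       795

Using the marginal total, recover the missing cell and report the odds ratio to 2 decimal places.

The missing cell is in the exposed row: 2143 − 1217 = 926.
So a = 1217, b = 926, c = 386, d = 409.
OR = (a·d)/(b·c) = (1217 × 409) / (926 × 386) = 497753 / 357436 = 1.39257

1.39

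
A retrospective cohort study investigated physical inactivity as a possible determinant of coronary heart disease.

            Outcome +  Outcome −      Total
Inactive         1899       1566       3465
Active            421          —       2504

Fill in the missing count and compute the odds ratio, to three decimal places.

The missing cell is in the unexposed row: 2504 − 421 = 2083.
So a = 1899, b = 1566, c = 421, d = 2083.
OR = (a·d)/(b·c) = (1899 × 2083) / (1566 × 421) = 3955617 / 659286 = 5.99985

6.000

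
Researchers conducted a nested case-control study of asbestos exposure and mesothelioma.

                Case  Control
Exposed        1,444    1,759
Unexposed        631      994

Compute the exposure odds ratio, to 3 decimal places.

Cells: a = 1444, b = 1759, c = 631, d = 994.
OR = (a·d)/(b·c) = (1444 × 994) / (1759 × 631) = 1435336 / 1109929 = 1.29318
The odds of mesothelioma are about 1.29 times as high in the exposed group.

1.293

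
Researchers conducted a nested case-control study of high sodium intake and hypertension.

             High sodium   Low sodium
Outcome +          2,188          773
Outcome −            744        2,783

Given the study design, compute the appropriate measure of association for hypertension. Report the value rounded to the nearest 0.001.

Reading the table with exposure as columns: a = 2188 (High sodium, case), b = 744 (High sodium, non-case), c = 773 (Low sodium, case), d = 2783.
This is a nested case-control study: participants were sampled on outcome status, so risks in the source population cannot be estimated directly — relative risk is not valid here. The odds ratio is the appropriate measure.
OR = (a·d)/(b·c) = (2188 × 2783) / (744 × 773) = 6089204 / 575112 = 10.58786

10.588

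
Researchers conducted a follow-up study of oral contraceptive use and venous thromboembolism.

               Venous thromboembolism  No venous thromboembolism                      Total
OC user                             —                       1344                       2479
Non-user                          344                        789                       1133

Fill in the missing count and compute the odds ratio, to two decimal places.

The missing cell is in the exposed row: 2479 − 1344 = 1135.
So a = 1135, b = 1344, c = 344, d = 789.
OR = (a·d)/(b·c) = (1135 × 789) / (1344 × 344) = 895515 / 462336 = 1.93694

1.94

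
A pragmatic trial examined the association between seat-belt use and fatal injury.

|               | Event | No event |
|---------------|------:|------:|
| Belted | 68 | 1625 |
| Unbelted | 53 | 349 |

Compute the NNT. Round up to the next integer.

11

Risk in treated group = 68/1693 = 0.04017; risk in control = 53/402 = 0.13184.
Absolute risk reduction = 0.13184 − 0.04017 = 0.09168
NNT = 1 / ARR = 1 / 0.09168 = 10.908 → round up → 11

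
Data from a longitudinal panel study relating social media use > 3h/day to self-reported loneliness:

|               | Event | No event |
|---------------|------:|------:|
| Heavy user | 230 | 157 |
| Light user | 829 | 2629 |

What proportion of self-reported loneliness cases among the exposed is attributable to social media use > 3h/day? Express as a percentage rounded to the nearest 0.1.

59.7

Cells: a = 230, b = 157, c = 829, d = 2629.
Risk in exposed = 230/387 = 0.59432; risk in unexposed = 829/3458 = 0.23973.
RR = 0.59432/0.23973 = 2.47906
AR% = (RR − 1)/RR × 100 = (2.47906 − 1)/2.47906 × 100 = 59.6622%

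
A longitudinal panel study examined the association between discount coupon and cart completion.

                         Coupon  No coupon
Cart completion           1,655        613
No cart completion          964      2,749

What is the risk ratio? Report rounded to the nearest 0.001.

3.466

Reading the table with exposure as columns: a = 1655 (Coupon, case), b = 964 (Coupon, non-case), c = 613 (No coupon, case), d = 2749.
Risk in exposed = 1655/2619 = 0.63192; risk in unexposed = 613/3362 = 0.18233.
RR = 0.63192 / 0.18233 = 3.46577
The risk among the exposed is 3.47 times that among the unexposed.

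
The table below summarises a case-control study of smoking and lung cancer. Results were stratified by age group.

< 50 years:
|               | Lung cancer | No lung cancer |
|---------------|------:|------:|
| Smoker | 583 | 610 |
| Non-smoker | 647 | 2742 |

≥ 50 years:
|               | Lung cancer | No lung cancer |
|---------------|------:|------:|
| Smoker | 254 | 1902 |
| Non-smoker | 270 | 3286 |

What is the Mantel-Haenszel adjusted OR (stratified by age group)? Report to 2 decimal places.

OR_MH = Σ(aᵢdᵢ/nᵢ) / Σ(bᵢcᵢ/nᵢ), where nᵢ is the stratum total.
Stratum 1 (< 50 years): n = 4582; a·d/n = 583·2742/4582 = 348.8839; b·c/n = 610·647/4582 = 86.1349
Stratum 2 (≥ 50 years): n = 5712; a·d/n = 254·3286/5712 = 146.1211; b·c/n = 1902·270/5712 = 89.9055
OR_MH = (348.8839 + 146.1211) / (86.1349 + 89.9055) = 495.0050 / 176.0403 = 2.81188

2.81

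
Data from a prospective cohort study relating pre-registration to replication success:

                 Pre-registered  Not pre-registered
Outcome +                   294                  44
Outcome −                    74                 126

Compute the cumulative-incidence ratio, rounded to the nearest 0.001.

3.087

Reading the table with exposure as columns: a = 294 (Pre-registered, case), b = 74 (Pre-registered, non-case), c = 44 (Not pre-registered, case), d = 126.
Risk in exposed = 294/368 = 0.79891; risk in unexposed = 44/170 = 0.25882.
RR = 0.79891 / 0.25882 = 3.08671
The risk among the exposed is 3.09 times that among the unexposed.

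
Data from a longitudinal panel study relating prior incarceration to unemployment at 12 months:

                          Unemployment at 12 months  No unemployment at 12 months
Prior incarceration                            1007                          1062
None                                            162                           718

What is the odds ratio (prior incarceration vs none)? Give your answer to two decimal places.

4.20

Cells: a = 1007, b = 1062, c = 162, d = 718.
OR = (a·d)/(b·c) = (1007 × 718) / (1062 × 162) = 723026 / 172044 = 4.20256
The odds of unemployment at 12 months are about 4.20 times as high in the prior incarceration group.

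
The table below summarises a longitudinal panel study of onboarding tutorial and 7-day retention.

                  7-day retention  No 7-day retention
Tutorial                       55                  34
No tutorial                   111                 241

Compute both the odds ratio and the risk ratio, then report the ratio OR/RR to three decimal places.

1.792

Cells: a = 55, b = 34, c = 111, d = 241.
OR = (55·241)/(34·111) = 13255/3774 = 3.51219
Risk in exposed = 55/89 = 0.61798; risk in unexposed = 111/352 = 0.31534; RR = 1.95971
OR/RR = 3.51219 / 1.95971 = 1.79220
The outcome is not rare, so the OR lies further from 1 than the RR.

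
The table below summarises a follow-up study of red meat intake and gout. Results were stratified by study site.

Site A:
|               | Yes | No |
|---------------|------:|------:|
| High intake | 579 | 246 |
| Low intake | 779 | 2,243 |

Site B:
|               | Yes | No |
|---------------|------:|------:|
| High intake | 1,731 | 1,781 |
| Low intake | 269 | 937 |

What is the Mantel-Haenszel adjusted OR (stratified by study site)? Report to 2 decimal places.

OR_MH = Σ(aᵢdᵢ/nᵢ) / Σ(bᵢcᵢ/nᵢ), where nᵢ is the stratum total.
Stratum 1 (Site A): n = 3847; a·d/n = 579·2243/3847 = 337.5870; b·c/n = 246·779/3847 = 49.8139
Stratum 2 (Site B): n = 4718; a·d/n = 1731·937/4718 = 343.7785; b·c/n = 1781·269/4718 = 101.5449
OR_MH = (337.5870 + 343.7785) / (49.8139 + 101.5449) = 681.3655 / 151.3588 = 4.50166

4.50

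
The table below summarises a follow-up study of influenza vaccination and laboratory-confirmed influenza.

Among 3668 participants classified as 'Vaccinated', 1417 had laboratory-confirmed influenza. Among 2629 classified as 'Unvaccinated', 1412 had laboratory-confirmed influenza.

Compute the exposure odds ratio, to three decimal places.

0.543

From the description: a = 1417, b = 2251, c = 1412, d = 1217.
OR = (a·d)/(b·c) = (1417 × 1217) / (2251 × 1412) = 1724489 / 3178412 = 0.54256
Exposure is associated with lower odds of laboratory-confirmed influenza (OR = 0.54 < 1).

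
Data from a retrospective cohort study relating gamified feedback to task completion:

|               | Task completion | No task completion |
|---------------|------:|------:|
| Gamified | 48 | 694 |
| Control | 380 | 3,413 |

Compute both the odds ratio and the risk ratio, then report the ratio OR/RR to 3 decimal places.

0.962

Cells: a = 48, b = 694, c = 380, d = 3413.
OR = (48·3413)/(694·380) = 163824/263720 = 0.62120
Risk in exposed = 48/742 = 0.06469; risk in unexposed = 380/3793 = 0.10018; RR = 0.64571
OR/RR = 0.62120 / 0.64571 = 0.96205
The outcome is not rare, so the OR lies further from 1 than the RR.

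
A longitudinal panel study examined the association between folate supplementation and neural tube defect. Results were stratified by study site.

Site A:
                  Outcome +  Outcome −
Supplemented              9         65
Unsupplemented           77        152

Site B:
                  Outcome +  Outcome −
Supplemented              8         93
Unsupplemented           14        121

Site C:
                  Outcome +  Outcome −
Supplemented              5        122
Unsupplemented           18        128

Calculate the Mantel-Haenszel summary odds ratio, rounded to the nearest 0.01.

OR_MH = Σ(aᵢdᵢ/nᵢ) / Σ(bᵢcᵢ/nᵢ), where nᵢ is the stratum total.
Stratum 1 (Site A): n = 303; a·d/n = 9·152/303 = 4.5149; b·c/n = 65·77/303 = 16.5182
Stratum 2 (Site B): n = 236; a·d/n = 8·121/236 = 4.1017; b·c/n = 93·14/236 = 5.5169
Stratum 3 (Site C): n = 273; a·d/n = 5·128/273 = 2.3443; b·c/n = 122·18/273 = 8.0440
OR_MH = (4.5149 + 4.1017 + 2.3443) / (16.5182 + 5.5169 + 8.0440) = 10.9609 / 30.0791 = 0.36440

0.36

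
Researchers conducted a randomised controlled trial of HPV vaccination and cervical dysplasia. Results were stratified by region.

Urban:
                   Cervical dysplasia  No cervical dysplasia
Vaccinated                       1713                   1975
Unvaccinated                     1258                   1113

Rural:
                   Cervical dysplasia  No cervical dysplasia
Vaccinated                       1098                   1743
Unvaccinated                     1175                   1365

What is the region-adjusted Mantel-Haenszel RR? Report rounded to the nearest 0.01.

RR_MH = Σ(aᵢ·n₀ᵢ/nᵢ) / Σ(cᵢ·n₁ᵢ/nᵢ), with n₁ᵢ = aᵢ+bᵢ (exposed), n₀ᵢ = cᵢ+dᵢ (unexposed), nᵢ = n₁ᵢ+n₀ᵢ.
Stratum 1 (Urban): n₁ = 3688, n₀ = 2371, n = 6059; a·n₀/n = 1713·2371/6059 = 670.3289; c·n₁/n = 1258·3688/6059 = 765.7211
Stratum 2 (Rural): n₁ = 2841, n₀ = 2540, n = 5381; a·n₀/n = 1098·2540/5381 = 518.2903; c·n₁/n = 1175·2841/5381 = 620.3633
RR_MH = (670.3289 + 518.2903) / (765.7211 + 620.3633) = 1188.6192 / 1386.0844 = 0.85754

0.86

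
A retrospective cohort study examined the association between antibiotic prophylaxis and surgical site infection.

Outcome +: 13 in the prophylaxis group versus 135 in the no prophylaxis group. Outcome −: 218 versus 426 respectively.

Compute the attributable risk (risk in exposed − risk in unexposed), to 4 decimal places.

-0.1844

From the description: a = 13, b = 218, c = 135, d = 426.
Risk in exposed = 13/231 = 0.056277; risk in unexposed = 135/561 = 0.240642.
Risk difference = 0.056277 − 0.240642 = -0.184365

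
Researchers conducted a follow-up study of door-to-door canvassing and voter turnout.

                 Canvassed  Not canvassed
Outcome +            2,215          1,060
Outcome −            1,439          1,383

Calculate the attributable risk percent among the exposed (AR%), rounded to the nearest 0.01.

28.42

Reading the table with exposure as columns: a = 2215 (Canvassed, case), b = 1439 (Canvassed, non-case), c = 1060 (Not canvassed, case), d = 1383.
Risk in exposed = 2215/3654 = 0.60619; risk in unexposed = 1060/2443 = 0.43389.
RR = 0.60619/0.43389 = 1.39708
AR% = (RR − 1)/RR × 100 = (1.39708 − 1)/1.39708 × 100 = 28.4224%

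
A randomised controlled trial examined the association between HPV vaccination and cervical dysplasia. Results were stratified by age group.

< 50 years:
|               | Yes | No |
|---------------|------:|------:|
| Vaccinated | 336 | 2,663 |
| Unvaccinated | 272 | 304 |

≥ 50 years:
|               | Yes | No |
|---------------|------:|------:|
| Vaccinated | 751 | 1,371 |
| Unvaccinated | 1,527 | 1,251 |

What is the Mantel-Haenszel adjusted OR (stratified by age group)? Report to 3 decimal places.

0.350

OR_MH = Σ(aᵢdᵢ/nᵢ) / Σ(bᵢcᵢ/nᵢ), where nᵢ is the stratum total.
Stratum 1 (< 50 years): n = 3575; a·d/n = 336·304/3575 = 28.5717; b·c/n = 2663·272/3575 = 202.6115
Stratum 2 (≥ 50 years): n = 4900; a·d/n = 751·1251/4900 = 191.7349; b·c/n = 1371·1527/4900 = 427.2484
OR_MH = (28.5717 + 191.7349) / (202.6115 + 427.2484) = 220.3066 / 629.8598 = 0.34977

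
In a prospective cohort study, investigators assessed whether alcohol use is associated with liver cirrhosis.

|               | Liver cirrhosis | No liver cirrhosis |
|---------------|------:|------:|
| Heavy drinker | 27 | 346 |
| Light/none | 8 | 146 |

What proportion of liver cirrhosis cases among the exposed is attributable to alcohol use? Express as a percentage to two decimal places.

Cells: a = 27, b = 346, c = 8, d = 146.
Risk in exposed = 27/373 = 0.07239; risk in unexposed = 8/154 = 0.05195.
RR = 0.07239/0.05195 = 1.39343
AR% = (RR − 1)/RR × 100 = (1.39343 − 1)/1.39343 × 100 = 28.2347%

28.23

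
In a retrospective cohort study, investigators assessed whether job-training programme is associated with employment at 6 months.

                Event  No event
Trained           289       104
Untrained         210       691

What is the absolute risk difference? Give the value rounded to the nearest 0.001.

Cells: a = 289, b = 104, c = 210, d = 691.
Risk in exposed = 289/393 = 0.735369; risk in unexposed = 210/901 = 0.233074.
Risk difference = 0.735369 − 0.233074 = 0.502295

0.502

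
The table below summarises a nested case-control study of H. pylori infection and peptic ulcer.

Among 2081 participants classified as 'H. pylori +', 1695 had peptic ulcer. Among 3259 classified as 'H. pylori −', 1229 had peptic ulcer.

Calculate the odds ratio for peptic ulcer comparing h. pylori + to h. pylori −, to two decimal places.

From the description: a = 1695, b = 386, c = 1229, d = 2030.
OR = (a·d)/(b·c) = (1695 × 2030) / (386 × 1229) = 3440850 / 474394 = 7.25315
The odds of peptic ulcer are about 7.25 times as high in the h. pylori + group.

7.25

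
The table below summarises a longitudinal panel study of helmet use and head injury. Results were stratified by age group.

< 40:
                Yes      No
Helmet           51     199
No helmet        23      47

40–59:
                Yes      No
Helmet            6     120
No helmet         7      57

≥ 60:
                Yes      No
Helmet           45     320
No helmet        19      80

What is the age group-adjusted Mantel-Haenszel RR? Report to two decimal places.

RR_MH = Σ(aᵢ·n₀ᵢ/nᵢ) / Σ(cᵢ·n₁ᵢ/nᵢ), with n₁ᵢ = aᵢ+bᵢ (exposed), n₀ᵢ = cᵢ+dᵢ (unexposed), nᵢ = n₁ᵢ+n₀ᵢ.
Stratum 1 (< 40): n₁ = 250, n₀ = 70, n = 320; a·n₀/n = 51·70/320 = 11.1562; c·n₁/n = 23·250/320 = 17.9688
Stratum 2 (40–59): n₁ = 126, n₀ = 64, n = 190; a·n₀/n = 6·64/190 = 2.0211; c·n₁/n = 7·126/190 = 4.6421
Stratum 3 (≥ 60): n₁ = 365, n₀ = 99, n = 464; a·n₀/n = 45·99/464 = 9.6013; c·n₁/n = 19·365/464 = 14.9461
RR_MH = (11.1562 + 2.0211 + 9.6013) / (17.9688 + 4.6421 + 14.9461) = 22.7786 / 37.5570 = 0.60651

0.61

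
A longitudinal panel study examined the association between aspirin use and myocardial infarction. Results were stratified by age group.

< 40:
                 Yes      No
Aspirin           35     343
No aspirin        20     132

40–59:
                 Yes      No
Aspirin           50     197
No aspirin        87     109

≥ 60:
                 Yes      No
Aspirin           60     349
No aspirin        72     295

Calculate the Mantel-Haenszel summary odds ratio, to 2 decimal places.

0.52

OR_MH = Σ(aᵢdᵢ/nᵢ) / Σ(bᵢcᵢ/nᵢ), where nᵢ is the stratum total.
Stratum 1 (< 40): n = 530; a·d/n = 35·132/530 = 8.7170; b·c/n = 343·20/530 = 12.9434
Stratum 2 (40–59): n = 443; a·d/n = 50·109/443 = 12.3025; b·c/n = 197·87/443 = 38.6885
Stratum 3 (≥ 60): n = 776; a·d/n = 60·295/776 = 22.8093; b·c/n = 349·72/776 = 32.3814
OR_MH = (8.7170 + 12.3025 + 22.8093) / (12.9434 + 38.6885 + 32.3814) = 43.8287 / 84.0133 = 0.52169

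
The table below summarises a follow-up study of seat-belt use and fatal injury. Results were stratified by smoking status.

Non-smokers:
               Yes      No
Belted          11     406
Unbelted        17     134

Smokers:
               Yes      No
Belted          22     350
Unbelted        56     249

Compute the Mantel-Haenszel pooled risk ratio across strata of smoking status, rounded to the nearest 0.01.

0.30

RR_MH = Σ(aᵢ·n₀ᵢ/nᵢ) / Σ(cᵢ·n₁ᵢ/nᵢ), with n₁ᵢ = aᵢ+bᵢ (exposed), n₀ᵢ = cᵢ+dᵢ (unexposed), nᵢ = n₁ᵢ+n₀ᵢ.
Stratum 1 (Non-smokers): n₁ = 417, n₀ = 151, n = 568; a·n₀/n = 11·151/568 = 2.9243; c·n₁/n = 17·417/568 = 12.4806
Stratum 2 (Smokers): n₁ = 372, n₀ = 305, n = 677; a·n₀/n = 22·305/677 = 9.9114; c·n₁/n = 56·372/677 = 30.7710
RR_MH = (2.9243 + 9.9114) / (12.4806 + 30.7710) = 12.8357 / 43.2517 = 0.29677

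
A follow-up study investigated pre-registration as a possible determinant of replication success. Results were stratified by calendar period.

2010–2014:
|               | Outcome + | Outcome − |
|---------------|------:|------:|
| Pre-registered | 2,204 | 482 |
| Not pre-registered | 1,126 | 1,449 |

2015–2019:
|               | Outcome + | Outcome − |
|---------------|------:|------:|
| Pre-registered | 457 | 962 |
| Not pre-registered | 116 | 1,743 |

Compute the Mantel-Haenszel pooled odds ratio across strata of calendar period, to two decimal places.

OR_MH = Σ(aᵢdᵢ/nᵢ) / Σ(bᵢcᵢ/nᵢ), where nᵢ is the stratum total.
Stratum 1 (2010–2014): n = 5261; a·d/n = 2204·1449/5261 = 607.0321; b·c/n = 482·1126/5261 = 103.1614
Stratum 2 (2015–2019): n = 3278; a·d/n = 457·1743/3278 = 242.9991; b·c/n = 962·116/3278 = 34.0427
OR_MH = (607.0321 + 242.9991) / (103.1614 + 34.0427) = 850.0312 / 137.2041 = 6.19538

6.20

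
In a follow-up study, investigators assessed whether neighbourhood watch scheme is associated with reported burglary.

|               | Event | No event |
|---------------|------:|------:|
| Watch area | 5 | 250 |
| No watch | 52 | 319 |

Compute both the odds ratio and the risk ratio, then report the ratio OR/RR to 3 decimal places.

0.877

Cells: a = 5, b = 250, c = 52, d = 319.
OR = (5·319)/(250·52) = 1595/13000 = 0.12269
Risk in exposed = 5/255 = 0.01961; risk in unexposed = 52/371 = 0.14016; RR = 0.13989
OR/RR = 0.12269 / 0.13989 = 0.87704
The outcome is not rare, so the OR lies further from 1 than the RR.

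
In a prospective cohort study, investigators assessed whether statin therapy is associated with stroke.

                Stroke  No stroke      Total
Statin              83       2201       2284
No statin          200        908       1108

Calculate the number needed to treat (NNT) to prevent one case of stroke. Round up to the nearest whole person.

7

Risk in treated group = 83/2284 = 0.03634; risk in control = 200/1108 = 0.18051.
Absolute risk reduction = 0.18051 − 0.03634 = 0.14417
NNT = 1 / ARR = 1 / 0.14417 = 6.936 → round up → 7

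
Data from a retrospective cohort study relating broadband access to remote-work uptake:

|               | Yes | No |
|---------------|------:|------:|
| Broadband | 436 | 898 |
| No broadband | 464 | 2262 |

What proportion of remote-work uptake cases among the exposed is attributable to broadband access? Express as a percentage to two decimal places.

Cells: a = 436, b = 898, c = 464, d = 2262.
Risk in exposed = 436/1334 = 0.32684; risk in unexposed = 464/2726 = 0.17021.
RR = 0.32684/0.17021 = 1.92016
AR% = (RR − 1)/RR × 100 = (1.92016 − 1)/1.92016 × 100 = 47.9211%

47.92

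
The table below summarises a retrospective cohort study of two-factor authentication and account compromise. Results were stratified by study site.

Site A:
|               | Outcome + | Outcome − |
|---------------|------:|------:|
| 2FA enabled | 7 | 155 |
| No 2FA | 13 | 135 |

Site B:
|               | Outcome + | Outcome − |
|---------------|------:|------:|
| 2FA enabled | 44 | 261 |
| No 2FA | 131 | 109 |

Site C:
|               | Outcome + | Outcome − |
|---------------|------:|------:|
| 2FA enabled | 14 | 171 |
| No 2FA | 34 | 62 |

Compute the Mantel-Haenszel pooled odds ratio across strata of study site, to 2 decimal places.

OR_MH = Σ(aᵢdᵢ/nᵢ) / Σ(bᵢcᵢ/nᵢ), where nᵢ is the stratum total.
Stratum 1 (Site A): n = 310; a·d/n = 7·135/310 = 3.0484; b·c/n = 155·13/310 = 6.5000
Stratum 2 (Site B): n = 545; a·d/n = 44·109/545 = 8.8000; b·c/n = 261·131/545 = 62.7358
Stratum 3 (Site C): n = 281; a·d/n = 14·62/281 = 3.0890; b·c/n = 171·34/281 = 20.6904
OR_MH = (3.0484 + 8.8000 + 3.0890) / (6.5000 + 62.7358 + 20.6904) = 14.9374 / 89.9262 = 0.16611

0.17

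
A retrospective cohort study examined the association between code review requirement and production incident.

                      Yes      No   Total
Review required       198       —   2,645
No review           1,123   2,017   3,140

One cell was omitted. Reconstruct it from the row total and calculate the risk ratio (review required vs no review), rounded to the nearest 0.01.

0.21

The missing cell is in the exposed row: 2645 − 198 = 2447.
So a = 198, b = 2447, c = 1123, d = 2017.
RR = [a/(a+b)] / [c/(c+d)] = (198/2645) / (1123/3140) = 0.07486/0.35764 = 0.20931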